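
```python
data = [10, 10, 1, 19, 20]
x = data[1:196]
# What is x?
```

data has length 5. The slice data[1:196] selects indices [1, 2, 3, 4] (1->10, 2->1, 3->19, 4->20), giving [10, 1, 19, 20].

[10, 1, 19, 20]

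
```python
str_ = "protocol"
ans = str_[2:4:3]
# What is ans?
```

str_ has length 8. The slice str_[2:4:3] selects indices [2] (2->'o'), giving 'o'.

'o'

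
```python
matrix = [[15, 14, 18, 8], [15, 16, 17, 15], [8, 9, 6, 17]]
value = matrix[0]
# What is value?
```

matrix has 3 rows. Row 0 is [15, 14, 18, 8].

[15, 14, 18, 8]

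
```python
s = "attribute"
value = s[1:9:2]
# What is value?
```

s has length 9. The slice s[1:9:2] selects indices [1, 3, 5, 7] (1->'t', 3->'r', 5->'b', 7->'t'), giving 'trbt'.

'trbt'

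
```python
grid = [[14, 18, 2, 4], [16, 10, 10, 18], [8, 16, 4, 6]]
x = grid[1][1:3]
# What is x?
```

grid[1] = [16, 10, 10, 18]. grid[1] has length 4. The slice grid[1][1:3] selects indices [1, 2] (1->10, 2->10), giving [10, 10].

[10, 10]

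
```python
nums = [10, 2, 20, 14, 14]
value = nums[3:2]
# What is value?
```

nums has length 5. The slice nums[3:2] resolves to an empty index range, so the result is [].

[]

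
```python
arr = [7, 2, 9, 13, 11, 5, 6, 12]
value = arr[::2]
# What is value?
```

arr has length 8. The slice arr[::2] selects indices [0, 2, 4, 6] (0->7, 2->9, 4->11, 6->6), giving [7, 9, 11, 6].

[7, 9, 11, 6]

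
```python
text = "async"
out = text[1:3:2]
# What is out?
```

text has length 5. The slice text[1:3:2] selects indices [1] (1->'s'), giving 's'.

's'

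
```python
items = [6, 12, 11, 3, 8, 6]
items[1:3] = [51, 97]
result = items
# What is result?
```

items starts as [6, 12, 11, 3, 8, 6] (length 6). The slice items[1:3] covers indices [1, 2] with values [12, 11]. Replacing that slice with [51, 97] (same length) produces [6, 51, 97, 3, 8, 6].

[6, 51, 97, 3, 8, 6]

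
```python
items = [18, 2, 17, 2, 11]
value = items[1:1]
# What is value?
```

items has length 5. The slice items[1:1] resolves to an empty index range, so the result is [].

[]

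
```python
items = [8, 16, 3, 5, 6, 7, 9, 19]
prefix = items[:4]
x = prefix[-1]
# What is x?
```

items has length 8. The slice items[:4] selects indices [0, 1, 2, 3] (0->8, 1->16, 2->3, 3->5), giving [8, 16, 3, 5]. So prefix = [8, 16, 3, 5]. Then prefix[-1] = 5.

5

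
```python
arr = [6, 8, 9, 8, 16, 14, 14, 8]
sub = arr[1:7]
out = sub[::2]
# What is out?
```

arr has length 8. The slice arr[1:7] selects indices [1, 2, 3, 4, 5, 6] (1->8, 2->9, 3->8, 4->16, 5->14, 6->14), giving [8, 9, 8, 16, 14, 14]. So sub = [8, 9, 8, 16, 14, 14]. sub has length 6. The slice sub[::2] selects indices [0, 2, 4] (0->8, 2->8, 4->14), giving [8, 8, 14].

[8, 8, 14]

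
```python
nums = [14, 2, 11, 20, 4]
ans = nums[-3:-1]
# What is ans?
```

nums has length 5. The slice nums[-3:-1] selects indices [2, 3] (2->11, 3->20), giving [11, 20].

[11, 20]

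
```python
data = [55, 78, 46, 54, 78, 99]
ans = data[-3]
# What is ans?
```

data has length 6. Negative index -3 maps to positive index 6 + (-3) = 3. data[3] = 54.

54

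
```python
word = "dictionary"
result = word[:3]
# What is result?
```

word has length 10. The slice word[:3] selects indices [0, 1, 2] (0->'d', 1->'i', 2->'c'), giving 'dic'.

'dic'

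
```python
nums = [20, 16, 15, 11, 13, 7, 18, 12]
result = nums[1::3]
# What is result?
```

nums has length 8. The slice nums[1::3] selects indices [1, 4, 7] (1->16, 4->13, 7->12), giving [16, 13, 12].

[16, 13, 12]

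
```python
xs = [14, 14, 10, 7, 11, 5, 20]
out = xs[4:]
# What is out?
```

xs has length 7. The slice xs[4:] selects indices [4, 5, 6] (4->11, 5->5, 6->20), giving [11, 5, 20].

[11, 5, 20]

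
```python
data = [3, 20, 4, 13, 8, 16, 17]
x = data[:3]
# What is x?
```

data has length 7. The slice data[:3] selects indices [0, 1, 2] (0->3, 1->20, 2->4), giving [3, 20, 4].

[3, 20, 4]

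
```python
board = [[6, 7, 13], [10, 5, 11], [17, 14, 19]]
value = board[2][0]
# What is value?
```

board[2] = [17, 14, 19]. Taking column 0 of that row yields 17.

17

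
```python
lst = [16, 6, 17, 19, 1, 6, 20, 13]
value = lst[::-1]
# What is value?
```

lst has length 8. The slice lst[::-1] selects indices [7, 6, 5, 4, 3, 2, 1, 0] (7->13, 6->20, 5->6, 4->1, 3->19, 2->17, 1->6, 0->16), giving [13, 20, 6, 1, 19, 17, 6, 16].

[13, 20, 6, 1, 19, 17, 6, 16]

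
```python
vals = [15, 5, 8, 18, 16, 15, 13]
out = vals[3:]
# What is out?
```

vals has length 7. The slice vals[3:] selects indices [3, 4, 5, 6] (3->18, 4->16, 5->15, 6->13), giving [18, 16, 15, 13].

[18, 16, 15, 13]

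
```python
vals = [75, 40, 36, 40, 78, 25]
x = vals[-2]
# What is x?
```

vals has length 6. Negative index -2 maps to positive index 6 + (-2) = 4. vals[4] = 78.

78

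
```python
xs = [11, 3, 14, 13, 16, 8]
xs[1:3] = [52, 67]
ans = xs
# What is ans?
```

xs starts as [11, 3, 14, 13, 16, 8] (length 6). The slice xs[1:3] covers indices [1, 2] with values [3, 14]. Replacing that slice with [52, 67] (same length) produces [11, 52, 67, 13, 16, 8].

[11, 52, 67, 13, 16, 8]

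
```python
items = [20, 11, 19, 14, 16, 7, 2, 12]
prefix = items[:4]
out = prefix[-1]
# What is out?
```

items has length 8. The slice items[:4] selects indices [0, 1, 2, 3] (0->20, 1->11, 2->19, 3->14), giving [20, 11, 19, 14]. So prefix = [20, 11, 19, 14]. Then prefix[-1] = 14.

14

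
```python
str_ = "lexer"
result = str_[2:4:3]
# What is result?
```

str_ has length 5. The slice str_[2:4:3] selects indices [2] (2->'x'), giving 'x'.

'x'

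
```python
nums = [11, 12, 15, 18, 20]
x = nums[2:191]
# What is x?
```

nums has length 5. The slice nums[2:191] selects indices [2, 3, 4] (2->15, 3->18, 4->20), giving [15, 18, 20].

[15, 18, 20]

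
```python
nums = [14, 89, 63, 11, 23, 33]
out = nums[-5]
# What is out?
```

nums has length 6. Negative index -5 maps to positive index 6 + (-5) = 1. nums[1] = 89.

89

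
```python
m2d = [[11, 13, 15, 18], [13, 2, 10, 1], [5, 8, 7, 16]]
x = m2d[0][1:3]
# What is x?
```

m2d[0] = [11, 13, 15, 18]. m2d[0] has length 4. The slice m2d[0][1:3] selects indices [1, 2] (1->13, 2->15), giving [13, 15].

[13, 15]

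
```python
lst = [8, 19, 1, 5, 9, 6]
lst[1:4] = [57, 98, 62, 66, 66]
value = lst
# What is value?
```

lst starts as [8, 19, 1, 5, 9, 6] (length 6). The slice lst[1:4] covers indices [1, 2, 3] with values [19, 1, 5]. Replacing that slice with [57, 98, 62, 66, 66] (different length) produces [8, 57, 98, 62, 66, 66, 9, 6].

[8, 57, 98, 62, 66, 66, 9, 6]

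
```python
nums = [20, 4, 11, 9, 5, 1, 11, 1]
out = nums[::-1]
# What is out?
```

nums has length 8. The slice nums[::-1] selects indices [7, 6, 5, 4, 3, 2, 1, 0] (7->1, 6->11, 5->1, 4->5, 3->9, 2->11, 1->4, 0->20), giving [1, 11, 1, 5, 9, 11, 4, 20].

[1, 11, 1, 5, 9, 11, 4, 20]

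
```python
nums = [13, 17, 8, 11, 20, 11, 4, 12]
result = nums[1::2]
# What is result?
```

nums has length 8. The slice nums[1::2] selects indices [1, 3, 5, 7] (1->17, 3->11, 5->11, 7->12), giving [17, 11, 11, 12].

[17, 11, 11, 12]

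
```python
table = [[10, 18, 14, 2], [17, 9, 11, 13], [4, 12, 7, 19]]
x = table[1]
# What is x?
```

table has 3 rows. Row 1 is [17, 9, 11, 13].

[17, 9, 11, 13]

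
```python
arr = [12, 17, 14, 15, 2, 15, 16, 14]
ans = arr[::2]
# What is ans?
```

arr has length 8. The slice arr[::2] selects indices [0, 2, 4, 6] (0->12, 2->14, 4->2, 6->16), giving [12, 14, 2, 16].

[12, 14, 2, 16]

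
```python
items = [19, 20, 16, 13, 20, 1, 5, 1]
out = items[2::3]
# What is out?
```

items has length 8. The slice items[2::3] selects indices [2, 5] (2->16, 5->1), giving [16, 1].

[16, 1]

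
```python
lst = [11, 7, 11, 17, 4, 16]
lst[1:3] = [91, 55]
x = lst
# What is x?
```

lst starts as [11, 7, 11, 17, 4, 16] (length 6). The slice lst[1:3] covers indices [1, 2] with values [7, 11]. Replacing that slice with [91, 55] (same length) produces [11, 91, 55, 17, 4, 16].

[11, 91, 55, 17, 4, 16]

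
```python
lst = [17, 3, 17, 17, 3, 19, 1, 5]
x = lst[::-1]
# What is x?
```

lst has length 8. The slice lst[::-1] selects indices [7, 6, 5, 4, 3, 2, 1, 0] (7->5, 6->1, 5->19, 4->3, 3->17, 2->17, 1->3, 0->17), giving [5, 1, 19, 3, 17, 17, 3, 17].

[5, 1, 19, 3, 17, 17, 3, 17]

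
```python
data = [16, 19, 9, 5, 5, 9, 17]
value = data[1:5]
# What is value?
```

data has length 7. The slice data[1:5] selects indices [1, 2, 3, 4] (1->19, 2->9, 3->5, 4->5), giving [19, 9, 5, 5].

[19, 9, 5, 5]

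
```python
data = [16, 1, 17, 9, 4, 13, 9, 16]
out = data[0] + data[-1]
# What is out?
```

data has length 8. data[0] = 16.
data has length 8. Negative index -1 maps to positive index 8 + (-1) = 7. data[7] = 16.
Sum: 16 + 16 = 32.

32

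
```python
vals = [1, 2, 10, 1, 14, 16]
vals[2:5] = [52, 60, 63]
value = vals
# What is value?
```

vals starts as [1, 2, 10, 1, 14, 16] (length 6). The slice vals[2:5] covers indices [2, 3, 4] with values [10, 1, 14]. Replacing that slice with [52, 60, 63] (same length) produces [1, 2, 52, 60, 63, 16].

[1, 2, 52, 60, 63, 16]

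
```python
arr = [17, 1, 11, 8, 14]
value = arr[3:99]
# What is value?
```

arr has length 5. The slice arr[3:99] selects indices [3, 4] (3->8, 4->14), giving [8, 14].

[8, 14]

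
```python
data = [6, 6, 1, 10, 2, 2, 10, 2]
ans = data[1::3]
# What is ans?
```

data has length 8. The slice data[1::3] selects indices [1, 4, 7] (1->6, 4->2, 7->2), giving [6, 2, 2].

[6, 2, 2]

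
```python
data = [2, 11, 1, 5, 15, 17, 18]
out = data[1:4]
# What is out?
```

data has length 7. The slice data[1:4] selects indices [1, 2, 3] (1->11, 2->1, 3->5), giving [11, 1, 5].

[11, 1, 5]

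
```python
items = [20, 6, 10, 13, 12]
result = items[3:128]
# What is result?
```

items has length 5. The slice items[3:128] selects indices [3, 4] (3->13, 4->12), giving [13, 12].

[13, 12]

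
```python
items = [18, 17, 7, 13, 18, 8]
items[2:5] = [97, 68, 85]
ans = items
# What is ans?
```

items starts as [18, 17, 7, 13, 18, 8] (length 6). The slice items[2:5] covers indices [2, 3, 4] with values [7, 13, 18]. Replacing that slice with [97, 68, 85] (same length) produces [18, 17, 97, 68, 85, 8].

[18, 17, 97, 68, 85, 8]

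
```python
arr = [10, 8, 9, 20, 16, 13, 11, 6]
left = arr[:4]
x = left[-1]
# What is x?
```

arr has length 8. The slice arr[:4] selects indices [0, 1, 2, 3] (0->10, 1->8, 2->9, 3->20), giving [10, 8, 9, 20]. So left = [10, 8, 9, 20]. Then left[-1] = 20.

20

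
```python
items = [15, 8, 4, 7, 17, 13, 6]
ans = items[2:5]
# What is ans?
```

items has length 7. The slice items[2:5] selects indices [2, 3, 4] (2->4, 3->7, 4->17), giving [4, 7, 17].

[4, 7, 17]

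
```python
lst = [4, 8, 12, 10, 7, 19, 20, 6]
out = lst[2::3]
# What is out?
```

lst has length 8. The slice lst[2::3] selects indices [2, 5] (2->12, 5->19), giving [12, 19].

[12, 19]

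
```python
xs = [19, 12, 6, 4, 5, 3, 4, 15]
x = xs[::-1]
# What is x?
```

xs has length 8. The slice xs[::-1] selects indices [7, 6, 5, 4, 3, 2, 1, 0] (7->15, 6->4, 5->3, 4->5, 3->4, 2->6, 1->12, 0->19), giving [15, 4, 3, 5, 4, 6, 12, 19].

[15, 4, 3, 5, 4, 6, 12, 19]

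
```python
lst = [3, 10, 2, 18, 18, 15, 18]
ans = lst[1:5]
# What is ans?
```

lst has length 7. The slice lst[1:5] selects indices [1, 2, 3, 4] (1->10, 2->2, 3->18, 4->18), giving [10, 2, 18, 18].

[10, 2, 18, 18]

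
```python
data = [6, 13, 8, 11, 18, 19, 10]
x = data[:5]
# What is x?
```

data has length 7. The slice data[:5] selects indices [0, 1, 2, 3, 4] (0->6, 1->13, 2->8, 3->11, 4->18), giving [6, 13, 8, 11, 18].

[6, 13, 8, 11, 18]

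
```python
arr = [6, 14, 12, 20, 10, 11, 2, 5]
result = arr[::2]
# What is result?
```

arr has length 8. The slice arr[::2] selects indices [0, 2, 4, 6] (0->6, 2->12, 4->10, 6->2), giving [6, 12, 10, 2].

[6, 12, 10, 2]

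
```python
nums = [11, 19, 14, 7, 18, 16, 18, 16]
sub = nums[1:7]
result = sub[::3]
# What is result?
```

nums has length 8. The slice nums[1:7] selects indices [1, 2, 3, 4, 5, 6] (1->19, 2->14, 3->7, 4->18, 5->16, 6->18), giving [19, 14, 7, 18, 16, 18]. So sub = [19, 14, 7, 18, 16, 18]. sub has length 6. The slice sub[::3] selects indices [0, 3] (0->19, 3->18), giving [19, 18].

[19, 18]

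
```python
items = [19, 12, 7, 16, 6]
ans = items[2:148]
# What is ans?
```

items has length 5. The slice items[2:148] selects indices [2, 3, 4] (2->7, 3->16, 4->6), giving [7, 16, 6].

[7, 16, 6]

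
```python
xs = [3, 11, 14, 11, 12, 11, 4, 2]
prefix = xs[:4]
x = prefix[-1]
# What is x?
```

xs has length 8. The slice xs[:4] selects indices [0, 1, 2, 3] (0->3, 1->11, 2->14, 3->11), giving [3, 11, 14, 11]. So prefix = [3, 11, 14, 11]. Then prefix[-1] = 11.

11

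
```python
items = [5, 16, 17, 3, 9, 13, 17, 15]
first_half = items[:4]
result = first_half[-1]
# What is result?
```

items has length 8. The slice items[:4] selects indices [0, 1, 2, 3] (0->5, 1->16, 2->17, 3->3), giving [5, 16, 17, 3]. So first_half = [5, 16, 17, 3]. Then first_half[-1] = 3.

3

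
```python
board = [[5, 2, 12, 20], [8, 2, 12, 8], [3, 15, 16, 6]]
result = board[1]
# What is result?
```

board has 3 rows. Row 1 is [8, 2, 12, 8].

[8, 2, 12, 8]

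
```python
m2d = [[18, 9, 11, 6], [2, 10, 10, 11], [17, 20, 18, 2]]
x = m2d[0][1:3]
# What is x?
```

m2d[0] = [18, 9, 11, 6]. m2d[0] has length 4. The slice m2d[0][1:3] selects indices [1, 2] (1->9, 2->11), giving [9, 11].

[9, 11]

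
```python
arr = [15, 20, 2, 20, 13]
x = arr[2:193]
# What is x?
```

arr has length 5. The slice arr[2:193] selects indices [2, 3, 4] (2->2, 3->20, 4->13), giving [2, 20, 13].

[2, 20, 13]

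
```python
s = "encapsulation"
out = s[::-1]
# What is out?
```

s has length 13. The slice s[::-1] selects indices [12, 11, 10, 9, 8, 7, 6, 5, 4, 3, 2, 1, 0] (12->'n', 11->'o', 10->'i', 9->'t', 8->'a', 7->'l', 6->'u', 5->'s', 4->'p', 3->'a', 2->'c', 1->'n', 0->'e'), giving 'noitaluspacne'.

'noitaluspacne'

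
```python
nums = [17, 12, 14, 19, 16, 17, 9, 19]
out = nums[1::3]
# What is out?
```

nums has length 8. The slice nums[1::3] selects indices [1, 4, 7] (1->12, 4->16, 7->19), giving [12, 16, 19].

[12, 16, 19]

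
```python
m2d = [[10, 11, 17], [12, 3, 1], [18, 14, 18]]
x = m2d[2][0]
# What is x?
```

m2d[2] = [18, 14, 18]. Taking column 0 of that row yields 18.

18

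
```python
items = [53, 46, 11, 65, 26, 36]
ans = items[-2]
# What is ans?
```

items has length 6. Negative index -2 maps to positive index 6 + (-2) = 4. items[4] = 26.

26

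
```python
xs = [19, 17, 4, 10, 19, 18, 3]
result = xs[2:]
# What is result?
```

xs has length 7. The slice xs[2:] selects indices [2, 3, 4, 5, 6] (2->4, 3->10, 4->19, 5->18, 6->3), giving [4, 10, 19, 18, 3].

[4, 10, 19, 18, 3]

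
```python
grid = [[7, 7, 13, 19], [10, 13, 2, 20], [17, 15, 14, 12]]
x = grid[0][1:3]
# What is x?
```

grid[0] = [7, 7, 13, 19]. grid[0] has length 4. The slice grid[0][1:3] selects indices [1, 2] (1->7, 2->13), giving [7, 13].

[7, 13]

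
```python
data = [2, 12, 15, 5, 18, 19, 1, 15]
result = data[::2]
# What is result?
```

data has length 8. The slice data[::2] selects indices [0, 2, 4, 6] (0->2, 2->15, 4->18, 6->1), giving [2, 15, 18, 1].

[2, 15, 18, 1]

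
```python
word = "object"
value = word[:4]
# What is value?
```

word has length 6. The slice word[:4] selects indices [0, 1, 2, 3] (0->'o', 1->'b', 2->'j', 3->'e'), giving 'obje'.

'obje'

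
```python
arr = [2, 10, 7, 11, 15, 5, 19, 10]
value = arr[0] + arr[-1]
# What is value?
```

arr has length 8. arr[0] = 2.
arr has length 8. Negative index -1 maps to positive index 8 + (-1) = 7. arr[7] = 10.
Sum: 2 + 10 = 12.

12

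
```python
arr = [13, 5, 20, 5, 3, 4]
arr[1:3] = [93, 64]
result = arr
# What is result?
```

arr starts as [13, 5, 20, 5, 3, 4] (length 6). The slice arr[1:3] covers indices [1, 2] with values [5, 20]. Replacing that slice with [93, 64] (same length) produces [13, 93, 64, 5, 3, 4].

[13, 93, 64, 5, 3, 4]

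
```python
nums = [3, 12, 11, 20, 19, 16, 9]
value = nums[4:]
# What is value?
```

nums has length 7. The slice nums[4:] selects indices [4, 5, 6] (4->19, 5->16, 6->9), giving [19, 16, 9].

[19, 16, 9]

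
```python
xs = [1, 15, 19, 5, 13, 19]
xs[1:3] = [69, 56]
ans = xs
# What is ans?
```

xs starts as [1, 15, 19, 5, 13, 19] (length 6). The slice xs[1:3] covers indices [1, 2] with values [15, 19]. Replacing that slice with [69, 56] (same length) produces [1, 69, 56, 5, 13, 19].

[1, 69, 56, 5, 13, 19]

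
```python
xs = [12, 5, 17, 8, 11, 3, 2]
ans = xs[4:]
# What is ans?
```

xs has length 7. The slice xs[4:] selects indices [4, 5, 6] (4->11, 5->3, 6->2), giving [11, 3, 2].

[11, 3, 2]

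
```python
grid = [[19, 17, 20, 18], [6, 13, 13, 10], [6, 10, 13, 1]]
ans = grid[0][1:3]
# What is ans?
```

grid[0] = [19, 17, 20, 18]. grid[0] has length 4. The slice grid[0][1:3] selects indices [1, 2] (1->17, 2->20), giving [17, 20].

[17, 20]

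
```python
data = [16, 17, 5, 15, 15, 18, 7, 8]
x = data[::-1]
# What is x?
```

data has length 8. The slice data[::-1] selects indices [7, 6, 5, 4, 3, 2, 1, 0] (7->8, 6->7, 5->18, 4->15, 3->15, 2->5, 1->17, 0->16), giving [8, 7, 18, 15, 15, 5, 17, 16].

[8, 7, 18, 15, 15, 5, 17, 16]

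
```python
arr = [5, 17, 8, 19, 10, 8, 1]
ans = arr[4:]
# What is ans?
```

arr has length 7. The slice arr[4:] selects indices [4, 5, 6] (4->10, 5->8, 6->1), giving [10, 8, 1].

[10, 8, 1]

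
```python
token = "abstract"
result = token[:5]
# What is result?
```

token has length 8. The slice token[:5] selects indices [0, 1, 2, 3, 4] (0->'a', 1->'b', 2->'s', 3->'t', 4->'r'), giving 'abstr'.

'abstr'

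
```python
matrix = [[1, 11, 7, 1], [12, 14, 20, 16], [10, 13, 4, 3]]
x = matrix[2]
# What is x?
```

matrix has 3 rows. Row 2 is [10, 13, 4, 3].

[10, 13, 4, 3]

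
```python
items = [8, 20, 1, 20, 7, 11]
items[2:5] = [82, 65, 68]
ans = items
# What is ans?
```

items starts as [8, 20, 1, 20, 7, 11] (length 6). The slice items[2:5] covers indices [2, 3, 4] with values [1, 20, 7]. Replacing that slice with [82, 65, 68] (same length) produces [8, 20, 82, 65, 68, 11].

[8, 20, 82, 65, 68, 11]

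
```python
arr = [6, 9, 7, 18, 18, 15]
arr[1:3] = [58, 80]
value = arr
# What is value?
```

arr starts as [6, 9, 7, 18, 18, 15] (length 6). The slice arr[1:3] covers indices [1, 2] with values [9, 7]. Replacing that slice with [58, 80] (same length) produces [6, 58, 80, 18, 18, 15].

[6, 58, 80, 18, 18, 15]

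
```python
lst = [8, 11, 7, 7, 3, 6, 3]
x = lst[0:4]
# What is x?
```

lst has length 7. The slice lst[0:4] selects indices [0, 1, 2, 3] (0->8, 1->11, 2->7, 3->7), giving [8, 11, 7, 7].

[8, 11, 7, 7]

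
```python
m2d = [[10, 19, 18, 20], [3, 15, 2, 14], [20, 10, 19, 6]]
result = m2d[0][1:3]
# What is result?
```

m2d[0] = [10, 19, 18, 20]. m2d[0] has length 4. The slice m2d[0][1:3] selects indices [1, 2] (1->19, 2->18), giving [19, 18].

[19, 18]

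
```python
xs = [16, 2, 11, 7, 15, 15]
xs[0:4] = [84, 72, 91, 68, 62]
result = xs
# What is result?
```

xs starts as [16, 2, 11, 7, 15, 15] (length 6). The slice xs[0:4] covers indices [0, 1, 2, 3] with values [16, 2, 11, 7]. Replacing that slice with [84, 72, 91, 68, 62] (different length) produces [84, 72, 91, 68, 62, 15, 15].

[84, 72, 91, 68, 62, 15, 15]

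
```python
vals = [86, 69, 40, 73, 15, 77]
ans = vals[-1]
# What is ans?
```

vals has length 6. Negative index -1 maps to positive index 6 + (-1) = 5. vals[5] = 77.

77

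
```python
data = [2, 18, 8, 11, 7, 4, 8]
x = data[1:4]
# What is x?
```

data has length 7. The slice data[1:4] selects indices [1, 2, 3] (1->18, 2->8, 3->11), giving [18, 8, 11].

[18, 8, 11]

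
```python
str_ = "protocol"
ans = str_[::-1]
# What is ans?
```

str_ has length 8. The slice str_[::-1] selects indices [7, 6, 5, 4, 3, 2, 1, 0] (7->'l', 6->'o', 5->'c', 4->'o', 3->'t', 2->'o', 1->'r', 0->'p'), giving 'locotorp'.

'locotorp'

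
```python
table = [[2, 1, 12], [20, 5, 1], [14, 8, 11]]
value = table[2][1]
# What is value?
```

table[2] = [14, 8, 11]. Taking column 1 of that row yields 8.

8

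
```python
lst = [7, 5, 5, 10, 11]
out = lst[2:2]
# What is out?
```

lst has length 5. The slice lst[2:2] resolves to an empty index range, so the result is [].

[]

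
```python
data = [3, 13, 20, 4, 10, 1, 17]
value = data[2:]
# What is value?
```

data has length 7. The slice data[2:] selects indices [2, 3, 4, 5, 6] (2->20, 3->4, 4->10, 5->1, 6->17), giving [20, 4, 10, 1, 17].

[20, 4, 10, 1, 17]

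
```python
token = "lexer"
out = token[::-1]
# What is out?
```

token has length 5. The slice token[::-1] selects indices [4, 3, 2, 1, 0] (4->'r', 3->'e', 2->'x', 1->'e', 0->'l'), giving 'rexel'.

'rexel'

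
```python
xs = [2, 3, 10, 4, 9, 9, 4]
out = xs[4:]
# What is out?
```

xs has length 7. The slice xs[4:] selects indices [4, 5, 6] (4->9, 5->9, 6->4), giving [9, 9, 4].

[9, 9, 4]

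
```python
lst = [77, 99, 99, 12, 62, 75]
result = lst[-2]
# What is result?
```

lst has length 6. Negative index -2 maps to positive index 6 + (-2) = 4. lst[4] = 62.

62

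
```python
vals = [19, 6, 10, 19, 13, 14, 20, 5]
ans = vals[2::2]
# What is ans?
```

vals has length 8. The slice vals[2::2] selects indices [2, 4, 6] (2->10, 4->13, 6->20), giving [10, 13, 20].

[10, 13, 20]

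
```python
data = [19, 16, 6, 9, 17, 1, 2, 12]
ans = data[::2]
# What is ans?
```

data has length 8. The slice data[::2] selects indices [0, 2, 4, 6] (0->19, 2->6, 4->17, 6->2), giving [19, 6, 17, 2].

[19, 6, 17, 2]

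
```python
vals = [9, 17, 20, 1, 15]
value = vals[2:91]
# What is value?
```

vals has length 5. The slice vals[2:91] selects indices [2, 3, 4] (2->20, 3->1, 4->15), giving [20, 1, 15].

[20, 1, 15]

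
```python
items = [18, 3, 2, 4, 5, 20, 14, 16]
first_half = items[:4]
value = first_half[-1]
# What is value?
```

items has length 8. The slice items[:4] selects indices [0, 1, 2, 3] (0->18, 1->3, 2->2, 3->4), giving [18, 3, 2, 4]. So first_half = [18, 3, 2, 4]. Then first_half[-1] = 4.

4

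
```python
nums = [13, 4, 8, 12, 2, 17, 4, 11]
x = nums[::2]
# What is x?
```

nums has length 8. The slice nums[::2] selects indices [0, 2, 4, 6] (0->13, 2->8, 4->2, 6->4), giving [13, 8, 2, 4].

[13, 8, 2, 4]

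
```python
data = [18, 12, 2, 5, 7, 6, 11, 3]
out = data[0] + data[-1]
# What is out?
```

data has length 8. data[0] = 18.
data has length 8. Negative index -1 maps to positive index 8 + (-1) = 7. data[7] = 3.
Sum: 18 + 3 = 21.

21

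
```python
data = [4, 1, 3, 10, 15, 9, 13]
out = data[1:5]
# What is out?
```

data has length 7. The slice data[1:5] selects indices [1, 2, 3, 4] (1->1, 2->3, 3->10, 4->15), giving [1, 3, 10, 15].

[1, 3, 10, 15]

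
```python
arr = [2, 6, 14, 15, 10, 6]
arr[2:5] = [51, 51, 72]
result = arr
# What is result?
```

arr starts as [2, 6, 14, 15, 10, 6] (length 6). The slice arr[2:5] covers indices [2, 3, 4] with values [14, 15, 10]. Replacing that slice with [51, 51, 72] (same length) produces [2, 6, 51, 51, 72, 6].

[2, 6, 51, 51, 72, 6]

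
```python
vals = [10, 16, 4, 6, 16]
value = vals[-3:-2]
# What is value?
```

vals has length 5. The slice vals[-3:-2] selects indices [2] (2->4), giving [4].

[4]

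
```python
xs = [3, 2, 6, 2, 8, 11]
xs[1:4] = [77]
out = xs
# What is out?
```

xs starts as [3, 2, 6, 2, 8, 11] (length 6). The slice xs[1:4] covers indices [1, 2, 3] with values [2, 6, 2]. Replacing that slice with [77] (different length) produces [3, 77, 8, 11].

[3, 77, 8, 11]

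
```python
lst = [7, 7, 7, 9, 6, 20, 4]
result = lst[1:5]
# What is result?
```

lst has length 7. The slice lst[1:5] selects indices [1, 2, 3, 4] (1->7, 2->7, 3->9, 4->6), giving [7, 7, 9, 6].

[7, 7, 9, 6]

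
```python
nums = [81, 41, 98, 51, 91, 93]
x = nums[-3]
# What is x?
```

nums has length 6. Negative index -3 maps to positive index 6 + (-3) = 3. nums[3] = 51.

51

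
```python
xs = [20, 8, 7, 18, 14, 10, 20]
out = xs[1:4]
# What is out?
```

xs has length 7. The slice xs[1:4] selects indices [1, 2, 3] (1->8, 2->7, 3->18), giving [8, 7, 18].

[8, 7, 18]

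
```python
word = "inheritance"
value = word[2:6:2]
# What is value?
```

word has length 11. The slice word[2:6:2] selects indices [2, 4] (2->'h', 4->'r'), giving 'hr'.

'hr'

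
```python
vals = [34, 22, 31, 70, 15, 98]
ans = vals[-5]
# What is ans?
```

vals has length 6. Negative index -5 maps to positive index 6 + (-5) = 1. vals[1] = 22.

22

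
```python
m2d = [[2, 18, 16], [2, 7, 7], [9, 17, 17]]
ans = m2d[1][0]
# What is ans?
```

m2d[1] = [2, 7, 7]. Taking column 0 of that row yields 2.

2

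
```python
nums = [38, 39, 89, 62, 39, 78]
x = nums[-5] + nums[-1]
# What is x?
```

nums has length 6. Negative index -5 maps to positive index 6 + (-5) = 1. nums[1] = 39.
nums has length 6. Negative index -1 maps to positive index 6 + (-1) = 5. nums[5] = 78.
Sum: 39 + 78 = 117.

117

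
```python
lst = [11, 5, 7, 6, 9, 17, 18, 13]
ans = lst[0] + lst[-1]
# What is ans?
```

lst has length 8. lst[0] = 11.
lst has length 8. Negative index -1 maps to positive index 8 + (-1) = 7. lst[7] = 13.
Sum: 11 + 13 = 24.

24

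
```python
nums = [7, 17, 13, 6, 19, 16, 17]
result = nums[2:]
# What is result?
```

nums has length 7. The slice nums[2:] selects indices [2, 3, 4, 5, 6] (2->13, 3->6, 4->19, 5->16, 6->17), giving [13, 6, 19, 16, 17].

[13, 6, 19, 16, 17]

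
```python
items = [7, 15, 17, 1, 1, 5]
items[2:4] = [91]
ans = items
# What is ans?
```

items starts as [7, 15, 17, 1, 1, 5] (length 6). The slice items[2:4] covers indices [2, 3] with values [17, 1]. Replacing that slice with [91] (different length) produces [7, 15, 91, 1, 5].

[7, 15, 91, 1, 5]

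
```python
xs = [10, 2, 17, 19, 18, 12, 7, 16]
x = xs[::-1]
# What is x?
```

xs has length 8. The slice xs[::-1] selects indices [7, 6, 5, 4, 3, 2, 1, 0] (7->16, 6->7, 5->12, 4->18, 3->19, 2->17, 1->2, 0->10), giving [16, 7, 12, 18, 19, 17, 2, 10].

[16, 7, 12, 18, 19, 17, 2, 10]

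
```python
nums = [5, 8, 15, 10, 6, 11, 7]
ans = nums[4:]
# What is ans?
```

nums has length 7. The slice nums[4:] selects indices [4, 5, 6] (4->6, 5->11, 6->7), giving [6, 11, 7].

[6, 11, 7]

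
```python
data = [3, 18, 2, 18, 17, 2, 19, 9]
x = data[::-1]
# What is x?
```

data has length 8. The slice data[::-1] selects indices [7, 6, 5, 4, 3, 2, 1, 0] (7->9, 6->19, 5->2, 4->17, 3->18, 2->2, 1->18, 0->3), giving [9, 19, 2, 17, 18, 2, 18, 3].

[9, 19, 2, 17, 18, 2, 18, 3]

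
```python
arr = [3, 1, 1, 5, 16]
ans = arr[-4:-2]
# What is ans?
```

arr has length 5. The slice arr[-4:-2] selects indices [1, 2] (1->1, 2->1), giving [1, 1].

[1, 1]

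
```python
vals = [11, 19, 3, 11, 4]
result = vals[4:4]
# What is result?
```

vals has length 5. The slice vals[4:4] resolves to an empty index range, so the result is [].

[]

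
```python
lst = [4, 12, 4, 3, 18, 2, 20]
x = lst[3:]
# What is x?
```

lst has length 7. The slice lst[3:] selects indices [3, 4, 5, 6] (3->3, 4->18, 5->2, 6->20), giving [3, 18, 2, 20].

[3, 18, 2, 20]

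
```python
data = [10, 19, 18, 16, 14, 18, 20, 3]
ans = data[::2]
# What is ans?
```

data has length 8. The slice data[::2] selects indices [0, 2, 4, 6] (0->10, 2->18, 4->14, 6->20), giving [10, 18, 14, 20].

[10, 18, 14, 20]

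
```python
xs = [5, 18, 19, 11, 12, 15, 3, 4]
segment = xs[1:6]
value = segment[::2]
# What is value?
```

xs has length 8. The slice xs[1:6] selects indices [1, 2, 3, 4, 5] (1->18, 2->19, 3->11, 4->12, 5->15), giving [18, 19, 11, 12, 15]. So segment = [18, 19, 11, 12, 15]. segment has length 5. The slice segment[::2] selects indices [0, 2, 4] (0->18, 2->11, 4->15), giving [18, 11, 15].

[18, 11, 15]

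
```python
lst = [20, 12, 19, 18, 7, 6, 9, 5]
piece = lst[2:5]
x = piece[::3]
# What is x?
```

lst has length 8. The slice lst[2:5] selects indices [2, 3, 4] (2->19, 3->18, 4->7), giving [19, 18, 7]. So piece = [19, 18, 7]. piece has length 3. The slice piece[::3] selects indices [0] (0->19), giving [19].

[19]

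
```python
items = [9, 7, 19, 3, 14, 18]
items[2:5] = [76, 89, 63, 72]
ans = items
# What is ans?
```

items starts as [9, 7, 19, 3, 14, 18] (length 6). The slice items[2:5] covers indices [2, 3, 4] with values [19, 3, 14]. Replacing that slice with [76, 89, 63, 72] (different length) produces [9, 7, 76, 89, 63, 72, 18].

[9, 7, 76, 89, 63, 72, 18]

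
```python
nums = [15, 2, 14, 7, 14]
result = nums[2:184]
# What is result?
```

nums has length 5. The slice nums[2:184] selects indices [2, 3, 4] (2->14, 3->7, 4->14), giving [14, 7, 14].

[14, 7, 14]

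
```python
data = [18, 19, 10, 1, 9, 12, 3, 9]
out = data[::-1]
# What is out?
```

data has length 8. The slice data[::-1] selects indices [7, 6, 5, 4, 3, 2, 1, 0] (7->9, 6->3, 5->12, 4->9, 3->1, 2->10, 1->19, 0->18), giving [9, 3, 12, 9, 1, 10, 19, 18].

[9, 3, 12, 9, 1, 10, 19, 18]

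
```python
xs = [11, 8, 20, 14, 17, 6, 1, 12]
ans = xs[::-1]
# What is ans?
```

xs has length 8. The slice xs[::-1] selects indices [7, 6, 5, 4, 3, 2, 1, 0] (7->12, 6->1, 5->6, 4->17, 3->14, 2->20, 1->8, 0->11), giving [12, 1, 6, 17, 14, 20, 8, 11].

[12, 1, 6, 17, 14, 20, 8, 11]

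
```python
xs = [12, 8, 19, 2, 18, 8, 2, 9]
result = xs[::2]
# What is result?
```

xs has length 8. The slice xs[::2] selects indices [0, 2, 4, 6] (0->12, 2->19, 4->18, 6->2), giving [12, 19, 18, 2].

[12, 19, 18, 2]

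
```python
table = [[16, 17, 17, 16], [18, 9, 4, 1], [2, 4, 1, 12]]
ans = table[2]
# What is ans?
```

table has 3 rows. Row 2 is [2, 4, 1, 12].

[2, 4, 1, 12]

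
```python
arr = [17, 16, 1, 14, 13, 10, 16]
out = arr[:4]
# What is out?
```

arr has length 7. The slice arr[:4] selects indices [0, 1, 2, 3] (0->17, 1->16, 2->1, 3->14), giving [17, 16, 1, 14].

[17, 16, 1, 14]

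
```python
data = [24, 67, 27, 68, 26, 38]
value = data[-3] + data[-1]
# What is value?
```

data has length 6. Negative index -3 maps to positive index 6 + (-3) = 3. data[3] = 68.
data has length 6. Negative index -1 maps to positive index 6 + (-1) = 5. data[5] = 38.
Sum: 68 + 38 = 106.

106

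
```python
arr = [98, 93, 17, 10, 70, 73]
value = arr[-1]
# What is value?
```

arr has length 6. Negative index -1 maps to positive index 6 + (-1) = 5. arr[5] = 73.

73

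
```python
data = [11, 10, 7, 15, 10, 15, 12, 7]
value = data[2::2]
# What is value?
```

data has length 8. The slice data[2::2] selects indices [2, 4, 6] (2->7, 4->10, 6->12), giving [7, 10, 12].

[7, 10, 12]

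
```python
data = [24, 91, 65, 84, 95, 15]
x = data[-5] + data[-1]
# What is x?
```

data has length 6. Negative index -5 maps to positive index 6 + (-5) = 1. data[1] = 91.
data has length 6. Negative index -1 maps to positive index 6 + (-1) = 5. data[5] = 15.
Sum: 91 + 15 = 106.

106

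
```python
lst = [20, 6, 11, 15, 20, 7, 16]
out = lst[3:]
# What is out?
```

lst has length 7. The slice lst[3:] selects indices [3, 4, 5, 6] (3->15, 4->20, 5->7, 6->16), giving [15, 20, 7, 16].

[15, 20, 7, 16]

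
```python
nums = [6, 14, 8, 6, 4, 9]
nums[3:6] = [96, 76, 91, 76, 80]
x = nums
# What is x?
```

nums starts as [6, 14, 8, 6, 4, 9] (length 6). The slice nums[3:6] covers indices [3, 4, 5] with values [6, 4, 9]. Replacing that slice with [96, 76, 91, 76, 80] (different length) produces [6, 14, 8, 96, 76, 91, 76, 80].

[6, 14, 8, 96, 76, 91, 76, 80]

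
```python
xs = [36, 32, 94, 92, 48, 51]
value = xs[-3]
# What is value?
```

xs has length 6. Negative index -3 maps to positive index 6 + (-3) = 3. xs[3] = 92.

92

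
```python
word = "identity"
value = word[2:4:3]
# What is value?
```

word has length 8. The slice word[2:4:3] selects indices [2] (2->'e'), giving 'e'.

'e'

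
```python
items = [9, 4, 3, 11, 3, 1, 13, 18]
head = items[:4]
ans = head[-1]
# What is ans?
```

items has length 8. The slice items[:4] selects indices [0, 1, 2, 3] (0->9, 1->4, 2->3, 3->11), giving [9, 4, 3, 11]. So head = [9, 4, 3, 11]. Then head[-1] = 11.

11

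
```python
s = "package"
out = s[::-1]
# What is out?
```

s has length 7. The slice s[::-1] selects indices [6, 5, 4, 3, 2, 1, 0] (6->'e', 5->'g', 4->'a', 3->'k', 2->'c', 1->'a', 0->'p'), giving 'egakcap'.

'egakcap'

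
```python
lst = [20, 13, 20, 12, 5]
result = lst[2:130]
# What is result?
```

lst has length 5. The slice lst[2:130] selects indices [2, 3, 4] (2->20, 3->12, 4->5), giving [20, 12, 5].

[20, 12, 5]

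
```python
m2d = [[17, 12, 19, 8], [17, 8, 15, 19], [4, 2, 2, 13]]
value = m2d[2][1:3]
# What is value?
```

m2d[2] = [4, 2, 2, 13]. m2d[2] has length 4. The slice m2d[2][1:3] selects indices [1, 2] (1->2, 2->2), giving [2, 2].

[2, 2]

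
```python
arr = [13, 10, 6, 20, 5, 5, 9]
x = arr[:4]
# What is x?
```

arr has length 7. The slice arr[:4] selects indices [0, 1, 2, 3] (0->13, 1->10, 2->6, 3->20), giving [13, 10, 6, 20].

[13, 10, 6, 20]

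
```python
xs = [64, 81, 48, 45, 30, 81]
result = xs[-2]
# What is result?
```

xs has length 6. Negative index -2 maps to positive index 6 + (-2) = 4. xs[4] = 30.

30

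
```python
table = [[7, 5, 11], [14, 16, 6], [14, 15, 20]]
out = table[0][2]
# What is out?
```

table[0] = [7, 5, 11]. Taking column 2 of that row yields 11.

11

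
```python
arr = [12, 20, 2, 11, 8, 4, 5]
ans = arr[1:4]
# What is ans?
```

arr has length 7. The slice arr[1:4] selects indices [1, 2, 3] (1->20, 2->2, 3->11), giving [20, 2, 11].

[20, 2, 11]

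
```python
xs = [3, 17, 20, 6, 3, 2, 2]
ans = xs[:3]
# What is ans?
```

xs has length 7. The slice xs[:3] selects indices [0, 1, 2] (0->3, 1->17, 2->20), giving [3, 17, 20].

[3, 17, 20]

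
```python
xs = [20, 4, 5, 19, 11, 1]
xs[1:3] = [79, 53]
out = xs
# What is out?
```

xs starts as [20, 4, 5, 19, 11, 1] (length 6). The slice xs[1:3] covers indices [1, 2] with values [4, 5]. Replacing that slice with [79, 53] (same length) produces [20, 79, 53, 19, 11, 1].

[20, 79, 53, 19, 11, 1]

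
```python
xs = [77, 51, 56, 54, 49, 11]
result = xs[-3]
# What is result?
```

xs has length 6. Negative index -3 maps to positive index 6 + (-3) = 3. xs[3] = 54.

54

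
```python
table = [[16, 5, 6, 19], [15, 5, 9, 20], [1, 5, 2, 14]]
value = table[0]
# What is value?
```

table has 3 rows. Row 0 is [16, 5, 6, 19].

[16, 5, 6, 19]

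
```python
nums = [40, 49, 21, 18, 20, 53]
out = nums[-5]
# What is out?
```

nums has length 6. Negative index -5 maps to positive index 6 + (-5) = 1. nums[1] = 49.

49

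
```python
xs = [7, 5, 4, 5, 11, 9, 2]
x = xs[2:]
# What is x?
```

xs has length 7. The slice xs[2:] selects indices [2, 3, 4, 5, 6] (2->4, 3->5, 4->11, 5->9, 6->2), giving [4, 5, 11, 9, 2].

[4, 5, 11, 9, 2]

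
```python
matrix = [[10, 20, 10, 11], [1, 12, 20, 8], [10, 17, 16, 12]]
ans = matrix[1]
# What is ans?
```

matrix has 3 rows. Row 1 is [1, 12, 20, 8].

[1, 12, 20, 8]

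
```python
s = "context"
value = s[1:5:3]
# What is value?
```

s has length 7. The slice s[1:5:3] selects indices [1, 4] (1->'o', 4->'e'), giving 'oe'.

'oe'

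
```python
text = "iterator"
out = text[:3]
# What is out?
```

text has length 8. The slice text[:3] selects indices [0, 1, 2] (0->'i', 1->'t', 2->'e'), giving 'ite'.

'ite'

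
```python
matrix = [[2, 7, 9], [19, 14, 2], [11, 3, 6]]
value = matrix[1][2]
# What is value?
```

matrix[1] = [19, 14, 2]. Taking column 2 of that row yields 2.

2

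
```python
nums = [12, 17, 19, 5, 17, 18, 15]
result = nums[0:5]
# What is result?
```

nums has length 7. The slice nums[0:5] selects indices [0, 1, 2, 3, 4] (0->12, 1->17, 2->19, 3->5, 4->17), giving [12, 17, 19, 5, 17].

[12, 17, 19, 5, 17]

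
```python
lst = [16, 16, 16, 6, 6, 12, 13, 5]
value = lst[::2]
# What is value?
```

lst has length 8. The slice lst[::2] selects indices [0, 2, 4, 6] (0->16, 2->16, 4->6, 6->13), giving [16, 16, 6, 13].

[16, 16, 6, 13]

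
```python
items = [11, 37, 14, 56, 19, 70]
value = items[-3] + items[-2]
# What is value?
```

items has length 6. Negative index -3 maps to positive index 6 + (-3) = 3. items[3] = 56.
items has length 6. Negative index -2 maps to positive index 6 + (-2) = 4. items[4] = 19.
Sum: 56 + 19 = 75.

75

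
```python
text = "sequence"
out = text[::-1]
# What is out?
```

text has length 8. The slice text[::-1] selects indices [7, 6, 5, 4, 3, 2, 1, 0] (7->'e', 6->'c', 5->'n', 4->'e', 3->'u', 2->'q', 1->'e', 0->'s'), giving 'ecneuqes'.

'ecneuqes'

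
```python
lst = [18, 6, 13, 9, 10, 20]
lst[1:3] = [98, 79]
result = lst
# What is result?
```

lst starts as [18, 6, 13, 9, 10, 20] (length 6). The slice lst[1:3] covers indices [1, 2] with values [6, 13]. Replacing that slice with [98, 79] (same length) produces [18, 98, 79, 9, 10, 20].

[18, 98, 79, 9, 10, 20]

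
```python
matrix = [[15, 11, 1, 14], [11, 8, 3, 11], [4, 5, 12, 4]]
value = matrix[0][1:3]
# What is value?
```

matrix[0] = [15, 11, 1, 14]. matrix[0] has length 4. The slice matrix[0][1:3] selects indices [1, 2] (1->11, 2->1), giving [11, 1].

[11, 1]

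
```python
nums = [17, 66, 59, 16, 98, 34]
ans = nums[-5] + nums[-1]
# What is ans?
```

nums has length 6. Negative index -5 maps to positive index 6 + (-5) = 1. nums[1] = 66.
nums has length 6. Negative index -1 maps to positive index 6 + (-1) = 5. nums[5] = 34.
Sum: 66 + 34 = 100.

100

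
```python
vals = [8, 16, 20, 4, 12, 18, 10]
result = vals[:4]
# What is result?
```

vals has length 7. The slice vals[:4] selects indices [0, 1, 2, 3] (0->8, 1->16, 2->20, 3->4), giving [8, 16, 20, 4].

[8, 16, 20, 4]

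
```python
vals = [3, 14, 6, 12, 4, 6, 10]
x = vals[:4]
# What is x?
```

vals has length 7. The slice vals[:4] selects indices [0, 1, 2, 3] (0->3, 1->14, 2->6, 3->12), giving [3, 14, 6, 12].

[3, 14, 6, 12]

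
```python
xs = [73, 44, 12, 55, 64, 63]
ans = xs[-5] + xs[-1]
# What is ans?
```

xs has length 6. Negative index -5 maps to positive index 6 + (-5) = 1. xs[1] = 44.
xs has length 6. Negative index -1 maps to positive index 6 + (-1) = 5. xs[5] = 63.
Sum: 44 + 63 = 107.

107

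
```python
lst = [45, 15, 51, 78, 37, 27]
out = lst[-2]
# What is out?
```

lst has length 6. Negative index -2 maps to positive index 6 + (-2) = 4. lst[4] = 37.

37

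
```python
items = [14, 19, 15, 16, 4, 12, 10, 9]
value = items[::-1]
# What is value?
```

items has length 8. The slice items[::-1] selects indices [7, 6, 5, 4, 3, 2, 1, 0] (7->9, 6->10, 5->12, 4->4, 3->16, 2->15, 1->19, 0->14), giving [9, 10, 12, 4, 16, 15, 19, 14].

[9, 10, 12, 4, 16, 15, 19, 14]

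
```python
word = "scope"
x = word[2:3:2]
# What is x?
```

word has length 5. The slice word[2:3:2] selects indices [2] (2->'o'), giving 'o'.

'o'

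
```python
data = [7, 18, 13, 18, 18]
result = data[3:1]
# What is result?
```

data has length 5. The slice data[3:1] resolves to an empty index range, so the result is [].

[]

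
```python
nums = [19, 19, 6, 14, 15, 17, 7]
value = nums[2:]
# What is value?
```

nums has length 7. The slice nums[2:] selects indices [2, 3, 4, 5, 6] (2->6, 3->14, 4->15, 5->17, 6->7), giving [6, 14, 15, 17, 7].

[6, 14, 15, 17, 7]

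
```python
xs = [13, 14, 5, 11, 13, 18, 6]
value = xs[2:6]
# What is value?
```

xs has length 7. The slice xs[2:6] selects indices [2, 3, 4, 5] (2->5, 3->11, 4->13, 5->18), giving [5, 11, 13, 18].

[5, 11, 13, 18]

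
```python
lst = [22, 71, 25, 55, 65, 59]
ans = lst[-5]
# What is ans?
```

lst has length 6. Negative index -5 maps to positive index 6 + (-5) = 1. lst[1] = 71.

71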